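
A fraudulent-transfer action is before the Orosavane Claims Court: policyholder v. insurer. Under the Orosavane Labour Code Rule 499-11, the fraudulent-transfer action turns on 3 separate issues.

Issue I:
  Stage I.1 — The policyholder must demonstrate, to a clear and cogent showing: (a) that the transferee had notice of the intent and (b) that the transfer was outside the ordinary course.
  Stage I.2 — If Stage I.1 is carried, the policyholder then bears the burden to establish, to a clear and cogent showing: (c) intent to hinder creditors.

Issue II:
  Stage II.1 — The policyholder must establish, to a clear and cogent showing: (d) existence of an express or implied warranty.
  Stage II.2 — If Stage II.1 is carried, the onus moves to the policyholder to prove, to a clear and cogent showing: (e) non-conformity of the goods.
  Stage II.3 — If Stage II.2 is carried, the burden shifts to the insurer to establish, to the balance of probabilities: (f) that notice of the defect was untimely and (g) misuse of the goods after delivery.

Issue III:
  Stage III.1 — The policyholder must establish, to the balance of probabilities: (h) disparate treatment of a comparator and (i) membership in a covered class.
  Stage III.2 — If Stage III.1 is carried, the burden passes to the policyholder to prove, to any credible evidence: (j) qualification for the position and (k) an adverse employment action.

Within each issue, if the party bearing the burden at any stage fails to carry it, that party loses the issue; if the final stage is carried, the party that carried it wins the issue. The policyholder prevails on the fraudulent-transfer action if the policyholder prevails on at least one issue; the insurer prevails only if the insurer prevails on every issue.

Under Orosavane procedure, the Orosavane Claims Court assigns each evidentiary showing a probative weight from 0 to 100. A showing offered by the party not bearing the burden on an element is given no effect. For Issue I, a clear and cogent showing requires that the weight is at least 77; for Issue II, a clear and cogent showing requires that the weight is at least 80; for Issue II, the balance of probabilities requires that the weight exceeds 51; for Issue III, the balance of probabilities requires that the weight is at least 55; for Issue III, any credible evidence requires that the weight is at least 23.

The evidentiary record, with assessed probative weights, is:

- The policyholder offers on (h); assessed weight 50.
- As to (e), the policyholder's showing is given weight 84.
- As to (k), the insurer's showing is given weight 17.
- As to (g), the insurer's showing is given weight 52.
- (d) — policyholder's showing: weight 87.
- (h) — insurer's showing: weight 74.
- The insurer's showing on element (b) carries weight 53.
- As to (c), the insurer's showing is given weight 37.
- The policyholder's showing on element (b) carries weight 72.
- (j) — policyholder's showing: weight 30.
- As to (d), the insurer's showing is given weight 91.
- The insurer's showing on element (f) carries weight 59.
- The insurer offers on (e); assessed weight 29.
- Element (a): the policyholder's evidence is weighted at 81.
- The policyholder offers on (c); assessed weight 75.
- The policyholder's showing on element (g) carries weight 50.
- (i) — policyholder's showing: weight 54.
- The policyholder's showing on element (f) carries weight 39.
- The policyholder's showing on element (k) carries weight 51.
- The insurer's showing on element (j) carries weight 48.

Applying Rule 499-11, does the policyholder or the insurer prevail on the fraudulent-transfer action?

— Issue I —
Stage I.1 (policyholder, a clear and cogent showing, weight is at least 77): (a) 81 ≥ 77 — meets; (b) 72 (insurer's 53 disregarded) < 77 — fails.
  The policyholder does not carry Stage I.1.
So the insurer prevails on this issue.
— Issue II —
At Stage II.1 the policyholder must meet a clear and cogent showing (weight is at least 80): on (d) the weight is 87 (the insurer's 91 is given no effect), ≥ 80, so (d) meets the standard.
  Stage II.1 carried; the burden remains with the policyholder.
At Stage II.2 the policyholder must meet a clear and cogent showing (weight is at least 80): on (e) the weight is 84 (the insurer's 29 is given no effect), which does reach 80, so (e) meets the standard.
  Stage II.2 is satisfied; the onus moves to the insurer.
At Stage II.3 the insurer must meet the balance of probabilities (weight exceeds 51): on (f) the weight is 59 (the policyholder's 39 is given no effect), which does exceed 51, so (f) meets the standard; on (g) the weight is 52 (the policyholder's 50 is given no effect), > 51, so (g) meets the standard.
  The insurer carries the last stage.
Every stage carried; the insurer prevails on this issue.
— Issue III —
Stage III.1 — burden on policyholder; standard: the balance of probabilities (weight is at least 55).
    (h): 50 (insurer's 74 disregarded) < 55 [not met]
    (i): 54 < 55 [not met]
  Not every element is met, so the policyholder fails to carry Stage III.1.
The insurer prevails on this issue.
Per-issue: Issue I → insurer; Issue II → insurer; Issue III → insurer. The policyholder must prevail on at least one issue; overall, the insurer prevails.

insurer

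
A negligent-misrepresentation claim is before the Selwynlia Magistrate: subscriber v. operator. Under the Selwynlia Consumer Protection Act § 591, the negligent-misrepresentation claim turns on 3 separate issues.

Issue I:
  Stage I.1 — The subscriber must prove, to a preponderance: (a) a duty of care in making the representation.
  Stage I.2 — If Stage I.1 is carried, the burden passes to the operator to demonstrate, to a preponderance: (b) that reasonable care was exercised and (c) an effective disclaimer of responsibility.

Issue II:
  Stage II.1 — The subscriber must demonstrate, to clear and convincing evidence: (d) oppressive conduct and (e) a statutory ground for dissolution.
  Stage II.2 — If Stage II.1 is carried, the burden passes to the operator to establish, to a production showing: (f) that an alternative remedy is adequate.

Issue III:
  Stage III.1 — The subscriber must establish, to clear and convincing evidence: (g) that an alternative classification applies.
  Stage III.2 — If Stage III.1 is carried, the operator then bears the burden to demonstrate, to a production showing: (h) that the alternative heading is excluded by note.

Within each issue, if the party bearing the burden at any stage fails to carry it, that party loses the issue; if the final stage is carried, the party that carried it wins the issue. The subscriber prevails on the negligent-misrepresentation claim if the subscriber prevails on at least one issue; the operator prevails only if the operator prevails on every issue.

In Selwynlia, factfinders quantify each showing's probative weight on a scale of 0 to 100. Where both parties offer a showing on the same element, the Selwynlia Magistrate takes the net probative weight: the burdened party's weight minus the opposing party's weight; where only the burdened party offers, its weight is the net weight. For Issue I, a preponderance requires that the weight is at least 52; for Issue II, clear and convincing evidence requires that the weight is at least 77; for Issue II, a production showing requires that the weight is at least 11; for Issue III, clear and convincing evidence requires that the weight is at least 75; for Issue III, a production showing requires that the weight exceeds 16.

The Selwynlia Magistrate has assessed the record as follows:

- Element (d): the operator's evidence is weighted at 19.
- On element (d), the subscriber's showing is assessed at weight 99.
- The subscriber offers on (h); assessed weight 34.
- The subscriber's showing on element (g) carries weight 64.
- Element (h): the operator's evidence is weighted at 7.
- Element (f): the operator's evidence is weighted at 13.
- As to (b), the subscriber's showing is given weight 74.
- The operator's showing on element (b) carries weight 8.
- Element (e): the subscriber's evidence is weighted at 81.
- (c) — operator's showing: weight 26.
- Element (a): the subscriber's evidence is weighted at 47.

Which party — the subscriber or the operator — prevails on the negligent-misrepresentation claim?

— Issue I —
At Stage I.1 the subscriber must meet a preponderance (weight is at least 52): on (a) the weight is 47, which does not reach 52, so (a) does not meet the standard.
  Stage I.1 not carried; the subscriber fails its burden.
The analysis ends at Stage I.1; the operator prevails on this issue.
— Issue II —
Stage II.1 — burden on subscriber; standard: clear and convincing evidence (weight is at least 77).
    (d): 99 − 19 = 80 ≥ 77 [met]
    (e): 81 ≥ 77 [met]
  The subscriber carries Stage II.1; the operator now bears the burden.
Stage II.2 — burden on operator; standard: a production showing (weight is at least 11).
    (f): 13 ≥ 11 [met]
  Stage II.2 carried; the final stage is satisfied.
With every stage satisfied, the operator prevails on this issue.
— Issue III —
Stage III.1 (subscriber, clear and convincing evidence, weight is at least 75): (g) 64 < 75 — fails.
  Stage III.1 not carried; the subscriber fails its burden.
The operator prevails on this issue.
Per-issue: Issue I → operator; Issue II → operator; Issue III → operator. The subscriber must prevail on at least one issue; overall, the operator prevails.

operator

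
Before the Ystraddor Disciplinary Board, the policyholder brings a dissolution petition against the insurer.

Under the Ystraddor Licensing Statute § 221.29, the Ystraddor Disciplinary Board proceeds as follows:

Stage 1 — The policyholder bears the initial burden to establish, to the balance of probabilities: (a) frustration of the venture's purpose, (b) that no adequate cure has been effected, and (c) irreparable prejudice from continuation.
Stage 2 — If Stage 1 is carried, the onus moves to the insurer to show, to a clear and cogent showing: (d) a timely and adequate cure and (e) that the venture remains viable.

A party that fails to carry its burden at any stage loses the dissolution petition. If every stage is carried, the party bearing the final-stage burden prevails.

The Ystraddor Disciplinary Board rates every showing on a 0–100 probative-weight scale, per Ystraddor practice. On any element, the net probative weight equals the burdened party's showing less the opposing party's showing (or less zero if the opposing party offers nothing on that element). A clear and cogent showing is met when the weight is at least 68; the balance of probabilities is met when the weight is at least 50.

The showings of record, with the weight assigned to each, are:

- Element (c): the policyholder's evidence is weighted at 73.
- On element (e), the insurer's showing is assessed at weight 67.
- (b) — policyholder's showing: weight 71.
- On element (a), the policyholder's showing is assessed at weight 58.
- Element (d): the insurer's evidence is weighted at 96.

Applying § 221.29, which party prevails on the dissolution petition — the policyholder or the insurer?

policyholder

At Stage 1 the policyholder must meet the balance of probabilities (weight is at least 50): on (a) the weight is 58, ≥ 50, so (a) meets the standard; on (b) the weight is 71, which does reach 50, so (b) meets the standard; on (c) the weight is 73, which does reach 50, so (c) meets the standard.
  The policyholder carries Stage 1; the insurer now bears the burden.
At Stage 2 the insurer must meet a clear and cogent showing (weight is at least 68): on (d) the weight is 96, ≥ 68, so (d) meets the standard; on (e) the weight is 67, < 68, so (e) does not meet the standard.
  Stage 2 not carried; the insurer fails its burden.
The analysis ends at Stage 2; the policyholder prevails.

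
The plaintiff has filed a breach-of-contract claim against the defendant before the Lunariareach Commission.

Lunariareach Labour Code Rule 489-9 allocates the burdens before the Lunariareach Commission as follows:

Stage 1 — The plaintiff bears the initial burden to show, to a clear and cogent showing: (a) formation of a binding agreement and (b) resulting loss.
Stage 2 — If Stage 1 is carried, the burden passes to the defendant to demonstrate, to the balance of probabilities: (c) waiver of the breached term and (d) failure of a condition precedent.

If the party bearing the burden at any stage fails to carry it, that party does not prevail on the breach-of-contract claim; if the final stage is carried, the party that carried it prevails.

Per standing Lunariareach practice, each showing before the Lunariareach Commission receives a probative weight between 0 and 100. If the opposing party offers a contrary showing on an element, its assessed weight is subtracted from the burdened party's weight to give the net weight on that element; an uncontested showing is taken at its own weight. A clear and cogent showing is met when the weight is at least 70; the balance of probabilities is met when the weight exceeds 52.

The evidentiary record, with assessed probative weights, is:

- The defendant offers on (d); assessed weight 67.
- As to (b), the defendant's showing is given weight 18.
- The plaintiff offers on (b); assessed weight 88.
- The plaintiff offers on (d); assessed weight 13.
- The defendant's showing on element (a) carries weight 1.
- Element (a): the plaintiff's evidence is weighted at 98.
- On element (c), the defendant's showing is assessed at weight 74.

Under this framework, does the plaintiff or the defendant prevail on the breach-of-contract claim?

defendant

At Stage 1 the plaintiff must meet a clear and cogent showing (weight is at least 70): on (a) the weight is 98 less the opposing 1 gives net 97, ≥ 70, so (a) meets the standard; on (b) the weight is 88 less the opposing 18 gives net 70, ≥ 70, so (b) meets the standard.
  Stage 1 is satisfied; the onus moves to the defendant.
At Stage 2 the defendant must meet the balance of probabilities (weight exceeds 52): on (c) the weight is 74, > 52, so (c) meets the standard; on (d) the weight is 67 less the opposing 13 gives net 54, > 52, so (d) meets the standard.
  The defendant carries the last stage.
All stages carried — the defendant prevails.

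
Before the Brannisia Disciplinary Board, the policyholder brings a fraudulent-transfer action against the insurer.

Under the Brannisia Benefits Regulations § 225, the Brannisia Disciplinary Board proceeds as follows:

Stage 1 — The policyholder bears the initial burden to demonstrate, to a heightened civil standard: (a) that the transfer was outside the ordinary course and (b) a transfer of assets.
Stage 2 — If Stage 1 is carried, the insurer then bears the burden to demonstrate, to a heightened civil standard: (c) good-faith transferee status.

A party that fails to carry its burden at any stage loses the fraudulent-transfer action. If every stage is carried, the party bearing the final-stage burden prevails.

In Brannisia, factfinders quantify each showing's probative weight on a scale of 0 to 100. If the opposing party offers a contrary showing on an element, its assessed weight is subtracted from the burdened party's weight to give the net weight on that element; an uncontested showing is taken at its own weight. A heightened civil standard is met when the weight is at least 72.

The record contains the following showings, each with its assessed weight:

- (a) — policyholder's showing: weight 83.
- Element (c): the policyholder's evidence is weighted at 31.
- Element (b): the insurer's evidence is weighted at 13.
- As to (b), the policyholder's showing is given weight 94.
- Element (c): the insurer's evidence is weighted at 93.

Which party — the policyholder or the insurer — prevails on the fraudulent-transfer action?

policyholder

Stage 1 — burden on policyholder; standard: a heightened civil standard (weight is at least 72).
    (a): 83 ≥ 72 [met]
    (b): 94 − 13 = 81 ≥ 72 [met]
  The policyholder carries Stage 1; the insurer now bears the burden.
Stage 2 — burden on insurer; standard: a heightened civil standard (weight is at least 72).
    (c): 93 − 31 = 62 < 72 [not met]
  Stage 2 not carried; the insurer fails its burden.
So the policyholder prevails.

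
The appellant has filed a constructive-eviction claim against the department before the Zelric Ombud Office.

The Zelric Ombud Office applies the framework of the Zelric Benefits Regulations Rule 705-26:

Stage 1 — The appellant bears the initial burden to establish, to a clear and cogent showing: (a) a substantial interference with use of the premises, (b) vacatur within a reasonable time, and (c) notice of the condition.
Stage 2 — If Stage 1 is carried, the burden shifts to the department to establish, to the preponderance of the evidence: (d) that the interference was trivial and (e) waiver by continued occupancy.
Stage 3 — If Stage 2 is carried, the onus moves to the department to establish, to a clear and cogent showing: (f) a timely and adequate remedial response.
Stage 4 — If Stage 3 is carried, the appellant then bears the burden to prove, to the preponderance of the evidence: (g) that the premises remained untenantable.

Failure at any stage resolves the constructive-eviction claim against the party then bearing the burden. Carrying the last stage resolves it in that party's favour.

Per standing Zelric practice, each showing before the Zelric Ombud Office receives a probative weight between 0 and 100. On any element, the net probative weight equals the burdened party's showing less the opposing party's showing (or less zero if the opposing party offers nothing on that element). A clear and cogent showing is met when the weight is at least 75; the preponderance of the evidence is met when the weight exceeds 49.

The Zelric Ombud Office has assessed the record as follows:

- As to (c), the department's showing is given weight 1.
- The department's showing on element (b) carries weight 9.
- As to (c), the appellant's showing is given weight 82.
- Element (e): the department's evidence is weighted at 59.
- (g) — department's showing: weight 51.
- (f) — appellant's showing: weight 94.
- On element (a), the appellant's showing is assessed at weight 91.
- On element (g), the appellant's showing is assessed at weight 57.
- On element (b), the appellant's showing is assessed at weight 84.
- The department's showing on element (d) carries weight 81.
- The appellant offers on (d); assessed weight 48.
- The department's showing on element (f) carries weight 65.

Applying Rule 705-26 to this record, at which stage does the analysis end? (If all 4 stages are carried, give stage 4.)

Stage 1 (appellant, a clear and cogent showing, weight is at least 75): (a) 91 ≥ 75 — meets; (b) net 84−9=75 ≥ 75 — meets; (c) net 82−1=81 ≥ 75 — meets.
  The appellant carries Stage 1; the department now bears the burden.
Stage 2 (department, the preponderance of the evidence, weight exceeds 49): (d) net 81−48=33 ≤ 49 — fails; (e) 59 > 49 — meets.
  Stage 2 not carried; the department fails its burden.
So the appellant prevails.

stage 2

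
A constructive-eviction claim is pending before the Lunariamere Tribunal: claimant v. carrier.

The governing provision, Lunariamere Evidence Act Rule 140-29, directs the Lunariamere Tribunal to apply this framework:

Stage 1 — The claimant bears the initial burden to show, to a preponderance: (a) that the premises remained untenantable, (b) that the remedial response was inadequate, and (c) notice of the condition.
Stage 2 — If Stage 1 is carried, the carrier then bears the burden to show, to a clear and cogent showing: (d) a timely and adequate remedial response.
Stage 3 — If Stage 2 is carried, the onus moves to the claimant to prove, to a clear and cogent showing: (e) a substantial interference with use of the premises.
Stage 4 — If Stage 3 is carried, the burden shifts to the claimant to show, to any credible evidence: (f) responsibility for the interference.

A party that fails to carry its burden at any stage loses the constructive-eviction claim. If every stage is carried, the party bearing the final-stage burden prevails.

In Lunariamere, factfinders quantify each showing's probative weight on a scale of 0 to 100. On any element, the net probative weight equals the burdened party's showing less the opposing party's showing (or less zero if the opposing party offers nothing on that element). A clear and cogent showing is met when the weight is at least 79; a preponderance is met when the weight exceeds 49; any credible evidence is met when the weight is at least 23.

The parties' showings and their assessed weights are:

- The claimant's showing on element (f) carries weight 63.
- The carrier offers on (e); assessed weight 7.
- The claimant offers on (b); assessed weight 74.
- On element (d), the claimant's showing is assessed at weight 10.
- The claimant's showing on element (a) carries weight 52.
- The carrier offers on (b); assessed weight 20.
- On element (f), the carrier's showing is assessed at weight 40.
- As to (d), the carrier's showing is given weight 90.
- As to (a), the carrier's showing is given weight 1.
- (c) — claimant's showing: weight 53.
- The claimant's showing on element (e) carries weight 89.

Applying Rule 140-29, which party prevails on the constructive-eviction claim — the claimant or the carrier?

Stage 1 — burden on claimant; standard: a preponderance (weight exceeds 49).
    (a): 52 − 1 = 51 > 49 [met]
    (b): 74 − 20 = 54 > 49 [met]
    (c): 53 > 49 [met]
  Stage 1 carried; the burden shifts to the carrier.
Stage 2 — burden on carrier; standard: a clear and cogent showing (weight is at least 79).
    (d): 90 − 10 = 80 ≥ 79 [met]
  All elements met. The burden passes to the claimant.
Stage 3 — burden on claimant; standard: a clear and cogent showing (weight is at least 79).
    (e): 89 − 7 = 82 ≥ 79 [met]
  Stage 3 carried; the burden remains with the claimant.
Stage 4 — burden on claimant; standard: any credible evidence (weight is at least 23).
    (f): 63 − 40 = 23 ≥ 23 [met]
  The claimant carries the last stage.
With every stage satisfied, the claimant prevails.

claimant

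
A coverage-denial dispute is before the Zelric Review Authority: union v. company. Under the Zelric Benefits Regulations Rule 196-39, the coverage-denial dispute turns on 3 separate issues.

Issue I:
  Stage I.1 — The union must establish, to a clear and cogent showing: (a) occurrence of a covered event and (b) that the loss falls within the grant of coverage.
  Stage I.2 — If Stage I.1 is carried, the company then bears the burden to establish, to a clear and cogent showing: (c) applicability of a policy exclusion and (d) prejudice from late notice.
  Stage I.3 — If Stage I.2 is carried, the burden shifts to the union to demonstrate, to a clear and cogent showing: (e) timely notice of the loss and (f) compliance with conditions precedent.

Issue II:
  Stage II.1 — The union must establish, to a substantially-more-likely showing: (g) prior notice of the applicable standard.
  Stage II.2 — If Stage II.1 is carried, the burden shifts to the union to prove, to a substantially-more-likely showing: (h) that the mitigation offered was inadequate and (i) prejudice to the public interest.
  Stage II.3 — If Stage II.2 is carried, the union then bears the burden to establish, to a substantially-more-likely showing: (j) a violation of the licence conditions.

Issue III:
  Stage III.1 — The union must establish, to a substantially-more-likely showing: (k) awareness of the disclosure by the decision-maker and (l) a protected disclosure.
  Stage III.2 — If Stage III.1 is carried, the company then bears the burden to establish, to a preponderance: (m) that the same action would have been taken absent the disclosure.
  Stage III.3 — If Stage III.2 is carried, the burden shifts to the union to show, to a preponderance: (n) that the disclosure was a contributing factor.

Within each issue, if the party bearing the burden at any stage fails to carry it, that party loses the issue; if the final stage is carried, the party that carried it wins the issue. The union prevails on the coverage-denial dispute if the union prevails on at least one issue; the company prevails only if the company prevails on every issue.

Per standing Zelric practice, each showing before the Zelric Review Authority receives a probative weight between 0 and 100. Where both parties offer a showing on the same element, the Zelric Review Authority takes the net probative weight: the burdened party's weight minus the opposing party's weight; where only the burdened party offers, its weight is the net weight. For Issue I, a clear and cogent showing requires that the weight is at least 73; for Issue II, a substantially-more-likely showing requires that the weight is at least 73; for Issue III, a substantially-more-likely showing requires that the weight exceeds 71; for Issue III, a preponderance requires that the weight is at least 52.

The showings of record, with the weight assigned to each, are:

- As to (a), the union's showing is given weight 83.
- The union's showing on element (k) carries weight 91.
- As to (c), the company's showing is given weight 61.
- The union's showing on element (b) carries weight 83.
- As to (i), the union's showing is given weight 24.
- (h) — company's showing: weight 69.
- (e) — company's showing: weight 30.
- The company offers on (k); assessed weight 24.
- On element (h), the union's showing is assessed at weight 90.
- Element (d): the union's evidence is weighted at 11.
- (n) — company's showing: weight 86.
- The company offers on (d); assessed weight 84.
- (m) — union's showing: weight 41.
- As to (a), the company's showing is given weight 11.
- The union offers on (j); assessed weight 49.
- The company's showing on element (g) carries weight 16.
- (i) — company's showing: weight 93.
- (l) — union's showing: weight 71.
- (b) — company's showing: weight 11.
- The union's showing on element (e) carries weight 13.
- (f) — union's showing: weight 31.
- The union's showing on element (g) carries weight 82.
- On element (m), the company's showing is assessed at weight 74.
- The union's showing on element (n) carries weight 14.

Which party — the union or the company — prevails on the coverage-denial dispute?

company

— Issue I —
Stage I.1 (union, a clear and cogent showing, weight is at least 73): (a) net 83−11=72 < 73 — fails; (b) net 83−11=72 < 73 — fails.
  Stage I.1 not carried; the union fails its burden.
The company prevails on this issue.
— Issue II —
At Stage II.1 the union must meet a substantially-more-likely showing (weight is at least 73): on (g) the weight is 82 less the opposing 16 gives net 66, which does not reach 73, so (g) does not meet the standard.
  The union does not carry Stage II.1.
The company prevails on this issue.
— Issue III —
At Stage III.1 the union must meet a substantially-more-likely showing (weight exceeds 71): on (k) the weight is 91 less the opposing 24 gives net 67, which does not exceed 71, so (k) does not meet the standard; on (l) the weight is 71, which does not exceed 71, so (l) does not meet the standard.
  Stage III.1 not carried; the union fails its burden.
The company prevails on this issue.
Per-issue: Issue I → company; Issue II → company; Issue III → company. The union must prevail on at least one issue; overall, the company prevails.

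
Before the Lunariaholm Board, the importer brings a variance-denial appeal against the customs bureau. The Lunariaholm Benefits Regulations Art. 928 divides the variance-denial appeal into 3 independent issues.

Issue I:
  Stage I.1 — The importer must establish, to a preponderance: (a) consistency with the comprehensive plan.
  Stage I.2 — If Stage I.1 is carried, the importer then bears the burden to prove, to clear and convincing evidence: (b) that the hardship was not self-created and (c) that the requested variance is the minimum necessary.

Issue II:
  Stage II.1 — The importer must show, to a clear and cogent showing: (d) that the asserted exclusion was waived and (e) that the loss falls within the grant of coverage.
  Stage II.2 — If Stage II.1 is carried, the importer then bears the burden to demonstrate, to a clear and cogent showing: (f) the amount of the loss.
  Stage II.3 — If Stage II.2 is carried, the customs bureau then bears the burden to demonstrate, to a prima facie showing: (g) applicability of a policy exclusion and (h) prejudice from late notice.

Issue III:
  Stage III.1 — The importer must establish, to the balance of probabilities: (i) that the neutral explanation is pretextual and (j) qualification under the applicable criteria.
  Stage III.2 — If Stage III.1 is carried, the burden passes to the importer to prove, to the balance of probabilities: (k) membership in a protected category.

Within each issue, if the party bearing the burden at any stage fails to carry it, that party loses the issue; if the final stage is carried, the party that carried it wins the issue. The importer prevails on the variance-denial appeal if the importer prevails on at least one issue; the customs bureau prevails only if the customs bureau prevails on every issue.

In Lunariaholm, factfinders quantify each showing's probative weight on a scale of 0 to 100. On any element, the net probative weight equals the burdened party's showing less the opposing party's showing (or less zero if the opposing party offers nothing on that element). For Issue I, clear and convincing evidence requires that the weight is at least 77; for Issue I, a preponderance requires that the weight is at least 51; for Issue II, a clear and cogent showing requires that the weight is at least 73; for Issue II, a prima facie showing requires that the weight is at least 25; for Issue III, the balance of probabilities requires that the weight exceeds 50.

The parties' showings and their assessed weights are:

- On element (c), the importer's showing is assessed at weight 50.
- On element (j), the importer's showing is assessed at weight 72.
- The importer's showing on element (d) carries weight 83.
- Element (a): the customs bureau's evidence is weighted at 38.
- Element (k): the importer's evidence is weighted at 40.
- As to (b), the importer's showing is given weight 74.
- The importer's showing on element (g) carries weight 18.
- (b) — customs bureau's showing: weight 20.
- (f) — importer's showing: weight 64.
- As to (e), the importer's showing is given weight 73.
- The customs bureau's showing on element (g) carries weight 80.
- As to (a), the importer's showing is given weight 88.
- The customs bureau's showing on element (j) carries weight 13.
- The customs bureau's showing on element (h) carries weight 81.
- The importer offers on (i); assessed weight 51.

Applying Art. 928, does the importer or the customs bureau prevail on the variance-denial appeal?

customs bureau

— Issue I —
Stage I.1 (importer, a preponderance, weight is at least 51): (a) net 88−38=50 < 51 — fails.
  Not every element is met, so the importer fails to carry Stage I.1.
The customs bureau prevails on this issue.
— Issue II —
Stage II.1 (importer, a clear and cogent showing, weight is at least 73): (d) 83 ≥ 73 — meets; (e) 73 ≥ 73 — meets.
  All elements met. The importer retains the burden for Stage II.2.
Stage II.2 (importer, a clear and cogent showing, weight is at least 73): (f) 64 < 73 — fails.
  Not every element is met, so the importer fails to carry Stage II.2.
So the customs bureau prevails on this issue.
— Issue III —
Stage III.1 (importer, the balance of probabilities, weight exceeds 50): (i) 51 > 50 — meets; (j) net 72−13=59 > 50 — meets.
  Stage III.1 is satisfied; the importer continues to bear the burden.
Stage III.2 (importer, the balance of probabilities, weight exceeds 50): (k) 40 ≤ 50 — fails.
  The importer does not carry Stage III.2.
The analysis ends at Stage III.2; the customs bureau prevails on this issue.
Per-issue: Issue I → customs bureau; Issue II → customs bureau; Issue III → customs bureau. The importer must prevail on at least one issue; overall, the customs bureau prevails.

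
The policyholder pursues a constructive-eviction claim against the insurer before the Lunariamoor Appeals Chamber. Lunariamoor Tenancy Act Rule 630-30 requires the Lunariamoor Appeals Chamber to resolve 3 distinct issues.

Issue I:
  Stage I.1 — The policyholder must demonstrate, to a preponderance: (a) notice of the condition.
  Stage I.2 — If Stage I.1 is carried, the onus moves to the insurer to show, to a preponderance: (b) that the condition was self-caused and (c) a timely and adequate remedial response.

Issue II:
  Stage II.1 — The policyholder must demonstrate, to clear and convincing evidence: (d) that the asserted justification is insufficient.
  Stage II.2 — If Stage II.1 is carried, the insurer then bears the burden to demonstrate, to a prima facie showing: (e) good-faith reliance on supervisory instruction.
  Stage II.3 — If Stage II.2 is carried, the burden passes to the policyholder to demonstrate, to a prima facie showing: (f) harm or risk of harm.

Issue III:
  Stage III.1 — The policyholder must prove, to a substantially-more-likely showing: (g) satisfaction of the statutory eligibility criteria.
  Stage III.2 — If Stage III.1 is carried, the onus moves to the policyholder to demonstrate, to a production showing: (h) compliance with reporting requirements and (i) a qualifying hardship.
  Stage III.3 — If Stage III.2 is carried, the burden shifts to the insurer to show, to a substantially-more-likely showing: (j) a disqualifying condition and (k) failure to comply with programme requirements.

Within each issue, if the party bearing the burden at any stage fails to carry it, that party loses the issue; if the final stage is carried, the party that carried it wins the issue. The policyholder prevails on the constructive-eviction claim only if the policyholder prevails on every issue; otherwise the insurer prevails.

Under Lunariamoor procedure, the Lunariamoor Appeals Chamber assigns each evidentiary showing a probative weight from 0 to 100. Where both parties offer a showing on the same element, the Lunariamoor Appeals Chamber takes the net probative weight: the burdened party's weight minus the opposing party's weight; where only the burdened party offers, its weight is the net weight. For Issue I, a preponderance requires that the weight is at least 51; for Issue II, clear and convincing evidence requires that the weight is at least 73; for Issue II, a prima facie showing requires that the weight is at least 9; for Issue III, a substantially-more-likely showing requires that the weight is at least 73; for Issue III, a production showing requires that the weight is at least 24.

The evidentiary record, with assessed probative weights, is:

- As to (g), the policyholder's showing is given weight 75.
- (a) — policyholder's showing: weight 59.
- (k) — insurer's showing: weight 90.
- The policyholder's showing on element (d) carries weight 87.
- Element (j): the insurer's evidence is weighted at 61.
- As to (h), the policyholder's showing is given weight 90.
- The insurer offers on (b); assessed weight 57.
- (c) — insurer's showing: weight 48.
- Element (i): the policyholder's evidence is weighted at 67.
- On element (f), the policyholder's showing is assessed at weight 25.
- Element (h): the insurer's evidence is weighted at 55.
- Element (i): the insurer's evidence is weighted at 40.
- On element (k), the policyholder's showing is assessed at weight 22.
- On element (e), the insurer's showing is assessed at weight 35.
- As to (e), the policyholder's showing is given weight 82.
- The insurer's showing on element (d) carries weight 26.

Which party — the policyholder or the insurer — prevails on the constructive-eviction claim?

insurer

— Issue I —
Stage I.1 (policyholder, a preponderance, weight is at least 51): (a) 59 ≥ 51 — meets.
  Stage I.1 is satisfied; the onus moves to the insurer.
Stage I.2 (insurer, a preponderance, weight is at least 51): (b) 57 ≥ 51 — meets; (c) 48 < 51 — fails.
  The insurer does not carry Stage I.2.
So the policyholder prevails on this issue.
— Issue II —
Stage II.1 (policyholder, clear and convincing evidence, weight is at least 73): (d) net 87−26=61 < 73 — fails.
  Not every element is met, so the policyholder fails to carry Stage II.1.
So the insurer prevails on this issue.
— Issue III —
Stage III.1 (policyholder, a substantially-more-likely showing, weight is at least 73): (g) 75 ≥ 73 — meets.
  Stage III.1 carried; the burden remains with the policyholder.
Stage III.2 (policyholder, a production showing, weight is at least 24): (h) net 90−55=35 ≥ 24 — meets; (i) net 67−40=27 ≥ 24 — meets.
  The policyholder carries Stage III.2; the insurer now bears the burden.
Stage III.3 (insurer, a substantially-more-likely showing, weight is at least 73): (j) 61 < 73 — fails; (k) net 90−22=68 < 73 — fails.
  Stage III.3 not carried; the insurer fails its burden.
The policyholder prevails on this issue.
Per-issue: Issue I → policyholder; Issue II → insurer; Issue III → policyholder. The policyholder must prevail on every issue; overall, the insurer prevails.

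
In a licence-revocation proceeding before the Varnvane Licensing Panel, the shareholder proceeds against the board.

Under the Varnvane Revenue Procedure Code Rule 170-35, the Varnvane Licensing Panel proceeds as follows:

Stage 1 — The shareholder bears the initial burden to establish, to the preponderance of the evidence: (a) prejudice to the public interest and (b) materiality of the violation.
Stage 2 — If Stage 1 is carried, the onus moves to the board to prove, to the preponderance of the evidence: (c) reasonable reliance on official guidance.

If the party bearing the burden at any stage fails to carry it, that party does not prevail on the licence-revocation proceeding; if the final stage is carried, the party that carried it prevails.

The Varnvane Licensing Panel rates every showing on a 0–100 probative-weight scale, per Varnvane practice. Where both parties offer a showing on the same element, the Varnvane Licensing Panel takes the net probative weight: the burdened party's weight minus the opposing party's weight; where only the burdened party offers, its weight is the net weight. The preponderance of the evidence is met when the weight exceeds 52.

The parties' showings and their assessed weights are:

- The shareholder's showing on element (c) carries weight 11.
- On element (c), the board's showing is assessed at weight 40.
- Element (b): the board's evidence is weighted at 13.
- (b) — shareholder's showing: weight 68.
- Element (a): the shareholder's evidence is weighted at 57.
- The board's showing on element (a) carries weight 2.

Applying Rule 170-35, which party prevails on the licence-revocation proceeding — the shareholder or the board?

shareholder

Stage 1 — burden on shareholder; standard: the preponderance of the evidence (weight exceeds 52).
    (a): 57 − 2 = 55 > 52 [met]
    (b): 68 − 13 = 55 > 52 [met]
  All elements met. The burden passes to the board.
Stage 2 — burden on board; standard: the preponderance of the evidence (weight exceeds 52).
    (c): 40 − 11 = 29 ≤ 52 [not met]
  Stage 2 not carried; the board fails its burden.
The shareholder prevails.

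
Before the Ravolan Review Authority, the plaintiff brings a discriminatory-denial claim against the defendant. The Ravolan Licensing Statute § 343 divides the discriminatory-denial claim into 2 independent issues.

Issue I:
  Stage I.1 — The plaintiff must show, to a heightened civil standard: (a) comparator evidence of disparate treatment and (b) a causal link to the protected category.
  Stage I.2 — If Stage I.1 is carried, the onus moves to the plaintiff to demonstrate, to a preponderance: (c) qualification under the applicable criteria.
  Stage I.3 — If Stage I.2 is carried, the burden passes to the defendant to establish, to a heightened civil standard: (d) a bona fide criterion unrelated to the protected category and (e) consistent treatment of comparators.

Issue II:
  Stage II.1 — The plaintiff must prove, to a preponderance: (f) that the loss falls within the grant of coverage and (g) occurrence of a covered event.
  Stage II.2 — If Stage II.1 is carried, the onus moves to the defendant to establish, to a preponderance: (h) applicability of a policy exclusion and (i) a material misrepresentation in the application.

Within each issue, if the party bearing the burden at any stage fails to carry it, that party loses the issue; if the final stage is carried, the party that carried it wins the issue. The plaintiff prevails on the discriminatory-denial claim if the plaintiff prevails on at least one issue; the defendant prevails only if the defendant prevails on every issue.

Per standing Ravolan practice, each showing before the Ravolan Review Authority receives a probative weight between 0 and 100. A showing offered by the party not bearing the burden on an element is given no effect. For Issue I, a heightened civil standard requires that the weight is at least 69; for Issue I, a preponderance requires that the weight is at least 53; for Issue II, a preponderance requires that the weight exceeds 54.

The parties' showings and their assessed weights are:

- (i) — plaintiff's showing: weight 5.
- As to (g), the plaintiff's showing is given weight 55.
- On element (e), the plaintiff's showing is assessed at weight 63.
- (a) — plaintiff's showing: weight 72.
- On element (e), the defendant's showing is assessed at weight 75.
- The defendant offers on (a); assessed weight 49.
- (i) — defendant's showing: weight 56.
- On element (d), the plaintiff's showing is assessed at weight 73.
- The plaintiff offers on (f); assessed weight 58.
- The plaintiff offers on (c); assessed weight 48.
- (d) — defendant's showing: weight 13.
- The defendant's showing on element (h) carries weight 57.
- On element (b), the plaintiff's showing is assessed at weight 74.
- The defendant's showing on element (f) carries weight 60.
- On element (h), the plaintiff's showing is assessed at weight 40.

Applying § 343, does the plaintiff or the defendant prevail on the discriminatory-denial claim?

defendant

— Issue I —
At Stage I.1 the plaintiff must meet a heightened civil standard (weight is at least 69): on (a) the weight is 72 (the defendant's 49 is given no effect), which does reach 69, so (a) meets the standard; on (b) the weight is 74, ≥ 69, so (b) meets the standard.
  Stage I.1 carried; the burden remains with the plaintiff.
At Stage I.2 the plaintiff must meet a preponderance (weight is at least 53): on (c) the weight is 48, < 53, so (c) does not meet the standard.
  Not every element is met, so the plaintiff fails to carry Stage I.2.
The analysis ends at Stage I.2; the defendant prevails on this issue.
— Issue II —
Stage II.1 (plaintiff, a preponderance, weight exceeds 54): (f) 58 (defendant's 60 disregarded) > 54 — meets; (g) 55 > 54 — meets.
  Stage II.1 carried; the burden shifts to the defendant.
Stage II.2 (defendant, a preponderance, weight exceeds 54): (h) 57 (plaintiff's 40 disregarded) > 54 — meets; (i) 56 (plaintiff's 5 disregarded) > 54 — meets.
  All elements met at the final stage.
With every stage satisfied, the defendant prevails on this issue.
Per-issue: Issue I → defendant; Issue II → defendant. The plaintiff must prevail on at least one issue; overall, the defendant prevails.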